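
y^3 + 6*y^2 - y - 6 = (y - 1)*(y + 1)*(y + 6)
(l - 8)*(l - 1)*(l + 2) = l^3 - 7*l^2 - 10*l + 16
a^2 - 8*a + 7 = (a - 7)*(a - 1)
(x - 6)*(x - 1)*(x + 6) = x^3 - x^2 - 36*x + 36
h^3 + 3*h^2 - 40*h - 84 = (h - 6)*(h + 2)*(h + 7)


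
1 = 1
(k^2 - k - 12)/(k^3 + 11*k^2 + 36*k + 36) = (k - 4)/(k^2 + 8*k + 12)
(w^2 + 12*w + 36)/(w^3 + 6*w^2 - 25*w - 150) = (w + 6)/(w^2 - 25)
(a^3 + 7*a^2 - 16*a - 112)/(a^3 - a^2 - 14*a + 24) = (a^2 + 3*a - 28)/(a^2 - 5*a + 6)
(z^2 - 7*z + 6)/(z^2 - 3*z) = (z^2 - 7*z + 6)/(z*(z - 3))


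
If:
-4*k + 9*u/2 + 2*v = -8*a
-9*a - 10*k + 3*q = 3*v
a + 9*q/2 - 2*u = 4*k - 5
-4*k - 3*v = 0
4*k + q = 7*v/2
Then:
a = -288/1007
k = 81/1007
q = -702/1007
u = 632/1007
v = -108/1007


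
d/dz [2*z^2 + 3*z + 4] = 4*z + 3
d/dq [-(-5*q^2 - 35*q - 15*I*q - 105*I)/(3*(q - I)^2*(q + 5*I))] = (-5*q^3 + q^2*(-70 - 35*I) + q*(125 - 490*I) + 1120 + 75*I)/(3*q^5 + 21*I*q^4 + 6*q^3 + 138*I*q^2 + 195*q - 75*I)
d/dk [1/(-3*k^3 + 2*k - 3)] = (9*k^2 - 2)/(3*k^3 - 2*k + 3)^2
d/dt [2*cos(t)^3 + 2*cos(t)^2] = -2*(3*cos(t) + 2)*sin(t)*cos(t)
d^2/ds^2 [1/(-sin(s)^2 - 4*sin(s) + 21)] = 2*(2*sin(s)^4 + 6*sin(s)^3 + 47*sin(s)^2 + 30*sin(s) - 37)/(sin(s)^2 + 4*sin(s) - 21)^3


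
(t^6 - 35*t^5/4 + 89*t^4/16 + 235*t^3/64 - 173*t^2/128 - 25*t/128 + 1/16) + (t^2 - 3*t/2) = t^6 - 35*t^5/4 + 89*t^4/16 + 235*t^3/64 - 45*t^2/128 - 217*t/128 + 1/16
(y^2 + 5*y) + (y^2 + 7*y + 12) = 2*y^2 + 12*y + 12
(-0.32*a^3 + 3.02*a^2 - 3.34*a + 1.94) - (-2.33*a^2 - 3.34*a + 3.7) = -0.32*a^3 + 5.35*a^2 - 1.76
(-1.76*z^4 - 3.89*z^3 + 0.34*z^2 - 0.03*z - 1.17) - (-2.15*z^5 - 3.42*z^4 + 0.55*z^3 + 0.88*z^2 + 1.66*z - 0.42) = 2.15*z^5 + 1.66*z^4 - 4.44*z^3 - 0.54*z^2 - 1.69*z - 0.75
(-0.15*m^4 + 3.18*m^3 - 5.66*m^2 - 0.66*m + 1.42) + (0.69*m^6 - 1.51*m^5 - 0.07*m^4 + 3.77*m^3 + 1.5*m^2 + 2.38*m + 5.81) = 0.69*m^6 - 1.51*m^5 - 0.22*m^4 + 6.95*m^3 - 4.16*m^2 + 1.72*m + 7.23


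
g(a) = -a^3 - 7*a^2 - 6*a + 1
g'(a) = -3*a^2 - 14*a - 6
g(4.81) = -301.10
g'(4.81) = -142.75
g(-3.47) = -20.68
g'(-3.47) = 6.46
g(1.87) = -41.24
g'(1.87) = -42.67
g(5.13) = -349.00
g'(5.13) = -156.77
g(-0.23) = 2.02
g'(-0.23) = -2.94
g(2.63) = -81.39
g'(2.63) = -63.57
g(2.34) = -64.18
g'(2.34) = -55.19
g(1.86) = -40.81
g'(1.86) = -42.42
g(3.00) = -107.00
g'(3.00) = -75.00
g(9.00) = -1349.00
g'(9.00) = -375.00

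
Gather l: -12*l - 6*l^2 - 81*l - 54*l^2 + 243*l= -60*l^2 + 150*l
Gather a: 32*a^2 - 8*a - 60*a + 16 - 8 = 32*a^2 - 68*a + 8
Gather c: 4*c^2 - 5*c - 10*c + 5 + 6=4*c^2 - 15*c + 11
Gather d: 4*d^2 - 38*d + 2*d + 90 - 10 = 4*d^2 - 36*d + 80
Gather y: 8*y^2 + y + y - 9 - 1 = 8*y^2 + 2*y - 10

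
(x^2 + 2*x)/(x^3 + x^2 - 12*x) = (x + 2)/(x^2 + x - 12)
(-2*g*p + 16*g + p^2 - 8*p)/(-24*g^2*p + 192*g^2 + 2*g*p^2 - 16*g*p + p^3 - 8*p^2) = (-2*g + p)/(-24*g^2 + 2*g*p + p^2)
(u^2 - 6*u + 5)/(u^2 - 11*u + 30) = (u - 1)/(u - 6)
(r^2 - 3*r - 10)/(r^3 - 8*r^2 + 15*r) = (r + 2)/(r*(r - 3))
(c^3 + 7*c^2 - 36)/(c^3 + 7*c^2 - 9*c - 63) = (c^2 + 4*c - 12)/(c^2 + 4*c - 21)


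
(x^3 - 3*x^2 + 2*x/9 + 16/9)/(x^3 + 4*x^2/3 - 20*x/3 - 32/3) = (3*x^2 - x - 2)/(3*(x^2 + 4*x + 4))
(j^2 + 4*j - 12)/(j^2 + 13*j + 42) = (j - 2)/(j + 7)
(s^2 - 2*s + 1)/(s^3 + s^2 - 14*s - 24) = (s^2 - 2*s + 1)/(s^3 + s^2 - 14*s - 24)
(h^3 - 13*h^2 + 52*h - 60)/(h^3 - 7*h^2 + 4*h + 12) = (h - 5)/(h + 1)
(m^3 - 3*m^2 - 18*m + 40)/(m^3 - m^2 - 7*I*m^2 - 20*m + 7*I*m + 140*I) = (m - 2)/(m - 7*I)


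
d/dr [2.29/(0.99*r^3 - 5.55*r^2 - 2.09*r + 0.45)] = (-6.8013*r^2 + 25.419*r + 4.7861)/(0.99*r^3 - 5.55*r^2 - 2.09*r + 0.45)^2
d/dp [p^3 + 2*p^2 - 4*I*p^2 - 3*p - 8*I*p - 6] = 3*p^2 + p*(4 - 8*I) - 3 - 8*I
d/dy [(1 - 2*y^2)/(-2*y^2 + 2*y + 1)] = 2*(-2*y^2 - 1)/(4*y^4 - 8*y^3 + 4*y + 1)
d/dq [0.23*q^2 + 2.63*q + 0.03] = 0.46*q + 2.63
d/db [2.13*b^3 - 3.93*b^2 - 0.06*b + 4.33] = 6.39*b^2 - 7.86*b - 0.06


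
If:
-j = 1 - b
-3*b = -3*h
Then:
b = j + 1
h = j + 1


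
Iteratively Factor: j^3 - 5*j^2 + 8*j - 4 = (j - 1)*(j^2 - 4*j + 4) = (j - 2)*(j - 1)*(j - 2)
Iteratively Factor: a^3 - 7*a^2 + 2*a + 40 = (a - 4)*(a^2 - 3*a - 10) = (a - 5)*(a - 4)*(a + 2)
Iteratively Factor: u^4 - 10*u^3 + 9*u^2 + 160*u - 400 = (u + 4)*(u^3 - 14*u^2 + 65*u - 100) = (u - 4)*(u + 4)*(u^2 - 10*u + 25) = (u - 5)*(u - 4)*(u + 4)*(u - 5)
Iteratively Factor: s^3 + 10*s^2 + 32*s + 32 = (s + 4)*(s^2 + 6*s + 8) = (s + 2)*(s + 4)*(s + 4)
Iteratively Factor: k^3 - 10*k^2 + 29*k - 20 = (k - 5)*(k^2 - 5*k + 4) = (k - 5)*(k - 4)*(k - 1)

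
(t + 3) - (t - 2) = 5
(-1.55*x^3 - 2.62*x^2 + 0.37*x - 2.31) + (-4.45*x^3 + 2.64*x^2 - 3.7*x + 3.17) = -6.0*x^3 + 0.02*x^2 - 3.33*x + 0.86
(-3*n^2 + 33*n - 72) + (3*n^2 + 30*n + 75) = 63*n + 3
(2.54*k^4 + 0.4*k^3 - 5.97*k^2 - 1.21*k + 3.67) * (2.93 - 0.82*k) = -2.0828*k^5 + 7.1142*k^4 + 6.0674*k^3 - 16.4999*k^2 - 6.5547*k + 10.7531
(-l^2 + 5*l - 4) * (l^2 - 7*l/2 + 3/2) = -l^4 + 17*l^3/2 - 23*l^2 + 43*l/2 - 6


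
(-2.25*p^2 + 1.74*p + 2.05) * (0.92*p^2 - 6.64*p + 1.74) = -2.07*p^4 + 16.5408*p^3 - 13.5826*p^2 - 10.5844*p + 3.567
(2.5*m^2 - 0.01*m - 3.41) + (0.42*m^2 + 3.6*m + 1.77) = 2.92*m^2 + 3.59*m - 1.64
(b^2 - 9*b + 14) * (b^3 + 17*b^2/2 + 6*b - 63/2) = b^5 - b^4/2 - 113*b^3/2 + 67*b^2/2 + 735*b/2 - 441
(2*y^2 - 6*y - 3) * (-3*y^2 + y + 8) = -6*y^4 + 20*y^3 + 19*y^2 - 51*y - 24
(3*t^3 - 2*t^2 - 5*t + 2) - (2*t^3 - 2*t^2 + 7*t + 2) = t^3 - 12*t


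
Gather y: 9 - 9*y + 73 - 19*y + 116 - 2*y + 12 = 210 - 30*y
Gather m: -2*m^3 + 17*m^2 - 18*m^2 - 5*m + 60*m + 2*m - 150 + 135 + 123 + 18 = -2*m^3 - m^2 + 57*m + 126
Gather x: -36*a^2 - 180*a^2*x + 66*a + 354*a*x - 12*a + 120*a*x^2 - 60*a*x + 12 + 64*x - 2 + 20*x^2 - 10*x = -36*a^2 + 54*a + x^2*(120*a + 20) + x*(-180*a^2 + 294*a + 54) + 10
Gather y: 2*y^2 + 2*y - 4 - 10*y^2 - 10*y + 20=-8*y^2 - 8*y + 16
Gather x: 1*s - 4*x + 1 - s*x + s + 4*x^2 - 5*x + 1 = 2*s + 4*x^2 + x*(-s - 9) + 2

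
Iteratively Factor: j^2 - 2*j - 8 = (j - 4)*(j + 2)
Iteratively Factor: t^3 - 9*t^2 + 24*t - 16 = (t - 1)*(t^2 - 8*t + 16) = (t - 4)*(t - 1)*(t - 4)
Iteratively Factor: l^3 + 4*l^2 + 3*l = (l)*(l^2 + 4*l + 3) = l*(l + 1)*(l + 3)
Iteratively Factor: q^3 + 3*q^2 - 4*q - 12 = (q + 3)*(q^2 - 4) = (q + 2)*(q + 3)*(q - 2)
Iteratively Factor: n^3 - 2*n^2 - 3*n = (n + 1)*(n^2 - 3*n) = n*(n + 1)*(n - 3)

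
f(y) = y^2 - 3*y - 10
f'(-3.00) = -9.00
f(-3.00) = 8.00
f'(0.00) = -3.00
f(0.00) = -10.00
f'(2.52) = 2.04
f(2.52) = -11.21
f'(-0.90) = -4.80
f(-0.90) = -6.49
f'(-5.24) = -13.48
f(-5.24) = 33.18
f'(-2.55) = -8.10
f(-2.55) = 4.15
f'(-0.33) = -3.66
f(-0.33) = -8.90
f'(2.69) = 2.38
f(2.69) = -10.83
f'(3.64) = 4.28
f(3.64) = -7.67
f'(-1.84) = -6.68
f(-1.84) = -1.09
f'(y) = 2*y - 3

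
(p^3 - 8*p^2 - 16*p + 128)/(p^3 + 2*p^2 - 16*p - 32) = (p - 8)/(p + 2)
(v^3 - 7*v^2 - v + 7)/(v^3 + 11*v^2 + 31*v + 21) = (v^2 - 8*v + 7)/(v^2 + 10*v + 21)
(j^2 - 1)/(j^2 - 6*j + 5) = (j + 1)/(j - 5)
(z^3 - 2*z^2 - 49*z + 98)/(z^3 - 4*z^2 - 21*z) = (z^2 + 5*z - 14)/(z*(z + 3))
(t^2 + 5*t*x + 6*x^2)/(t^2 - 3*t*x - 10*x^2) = (-t - 3*x)/(-t + 5*x)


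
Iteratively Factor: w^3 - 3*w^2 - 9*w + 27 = (w + 3)*(w^2 - 6*w + 9) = (w - 3)*(w + 3)*(w - 3)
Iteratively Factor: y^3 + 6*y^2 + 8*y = (y + 4)*(y^2 + 2*y) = y*(y + 4)*(y + 2)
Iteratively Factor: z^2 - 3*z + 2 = (z - 2)*(z - 1)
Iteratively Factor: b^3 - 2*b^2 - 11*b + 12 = (b - 1)*(b^2 - b - 12) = (b - 4)*(b - 1)*(b + 3)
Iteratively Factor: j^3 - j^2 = (j)*(j^2 - j) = j^2*(j - 1)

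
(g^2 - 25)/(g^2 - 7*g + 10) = (g + 5)/(g - 2)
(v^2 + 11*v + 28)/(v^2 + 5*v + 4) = (v + 7)/(v + 1)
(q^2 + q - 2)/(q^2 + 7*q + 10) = (q - 1)/(q + 5)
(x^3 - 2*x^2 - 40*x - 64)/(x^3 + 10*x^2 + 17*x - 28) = (x^2 - 6*x - 16)/(x^2 + 6*x - 7)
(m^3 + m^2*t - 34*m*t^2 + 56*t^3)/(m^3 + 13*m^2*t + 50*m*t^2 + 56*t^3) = (m^2 - 6*m*t + 8*t^2)/(m^2 + 6*m*t + 8*t^2)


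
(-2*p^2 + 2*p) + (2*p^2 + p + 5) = 3*p + 5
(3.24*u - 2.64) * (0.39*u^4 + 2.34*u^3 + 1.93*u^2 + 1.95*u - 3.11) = 1.2636*u^5 + 6.552*u^4 + 0.0756000000000006*u^3 + 1.2228*u^2 - 15.2244*u + 8.2104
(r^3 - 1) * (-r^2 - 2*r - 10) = -r^5 - 2*r^4 - 10*r^3 + r^2 + 2*r + 10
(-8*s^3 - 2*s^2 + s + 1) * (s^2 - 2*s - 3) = -8*s^5 + 14*s^4 + 29*s^3 + 5*s^2 - 5*s - 3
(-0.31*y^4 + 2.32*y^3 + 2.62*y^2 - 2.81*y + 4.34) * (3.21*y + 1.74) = -0.9951*y^5 + 6.9078*y^4 + 12.447*y^3 - 4.4613*y^2 + 9.042*y + 7.5516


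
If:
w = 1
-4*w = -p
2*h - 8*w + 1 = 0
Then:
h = 7/2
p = 4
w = 1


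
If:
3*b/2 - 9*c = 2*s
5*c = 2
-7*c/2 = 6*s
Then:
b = 94/45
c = 2/5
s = -7/30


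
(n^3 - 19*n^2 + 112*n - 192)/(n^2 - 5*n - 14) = (-n^3 + 19*n^2 - 112*n + 192)/(-n^2 + 5*n + 14)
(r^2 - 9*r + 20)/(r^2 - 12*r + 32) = (r - 5)/(r - 8)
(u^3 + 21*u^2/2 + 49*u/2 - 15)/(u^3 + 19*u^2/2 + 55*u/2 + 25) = (2*u^2 + 11*u - 6)/(2*u^2 + 9*u + 10)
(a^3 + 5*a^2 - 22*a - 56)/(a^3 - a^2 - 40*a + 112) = (a + 2)/(a - 4)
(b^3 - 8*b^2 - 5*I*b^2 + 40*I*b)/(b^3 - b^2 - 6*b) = (-b^2 + 8*b + 5*I*b - 40*I)/(-b^2 + b + 6)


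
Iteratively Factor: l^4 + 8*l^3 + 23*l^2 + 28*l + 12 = (l + 3)*(l^3 + 5*l^2 + 8*l + 4) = (l + 2)*(l + 3)*(l^2 + 3*l + 2) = (l + 2)^2*(l + 3)*(l + 1)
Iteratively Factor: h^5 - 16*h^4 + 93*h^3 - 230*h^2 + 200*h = (h - 4)*(h^4 - 12*h^3 + 45*h^2 - 50*h) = h*(h - 4)*(h^3 - 12*h^2 + 45*h - 50) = h*(h - 5)*(h - 4)*(h^2 - 7*h + 10) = h*(h - 5)^2*(h - 4)*(h - 2)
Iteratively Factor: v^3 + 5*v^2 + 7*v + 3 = (v + 3)*(v^2 + 2*v + 1) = (v + 1)*(v + 3)*(v + 1)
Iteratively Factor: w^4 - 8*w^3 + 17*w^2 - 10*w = (w - 1)*(w^3 - 7*w^2 + 10*w) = w*(w - 1)*(w^2 - 7*w + 10) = w*(w - 2)*(w - 1)*(w - 5)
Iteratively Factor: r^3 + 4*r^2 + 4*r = (r)*(r^2 + 4*r + 4) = r*(r + 2)*(r + 2)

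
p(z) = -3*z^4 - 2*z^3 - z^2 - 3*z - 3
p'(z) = -12*z^3 - 6*z^2 - 2*z - 3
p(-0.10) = -2.71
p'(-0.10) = -2.85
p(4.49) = -1436.96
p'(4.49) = -1219.17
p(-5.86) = -3154.92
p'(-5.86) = 2217.44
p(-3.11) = -223.83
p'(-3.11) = 306.15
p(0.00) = -3.00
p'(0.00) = -3.00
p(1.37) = -24.70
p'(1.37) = -47.86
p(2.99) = -314.15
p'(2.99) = -383.39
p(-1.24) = -4.10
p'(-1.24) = 13.13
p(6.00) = -4377.00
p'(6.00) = -2823.00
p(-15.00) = -145308.00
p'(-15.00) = 39177.00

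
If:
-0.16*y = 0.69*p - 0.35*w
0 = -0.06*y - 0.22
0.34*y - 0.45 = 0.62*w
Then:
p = -0.54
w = -2.74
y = -3.67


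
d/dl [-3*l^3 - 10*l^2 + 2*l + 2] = -9*l^2 - 20*l + 2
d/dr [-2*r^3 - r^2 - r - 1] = -6*r^2 - 2*r - 1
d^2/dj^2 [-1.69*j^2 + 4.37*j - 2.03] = -3.38000000000000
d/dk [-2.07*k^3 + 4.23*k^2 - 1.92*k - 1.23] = -6.21*k^2 + 8.46*k - 1.92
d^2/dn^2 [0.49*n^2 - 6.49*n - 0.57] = 0.980000000000000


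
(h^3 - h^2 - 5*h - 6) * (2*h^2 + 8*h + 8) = 2*h^5 + 6*h^4 - 10*h^3 - 60*h^2 - 88*h - 48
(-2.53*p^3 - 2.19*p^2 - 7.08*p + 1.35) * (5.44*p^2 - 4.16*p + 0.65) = -13.7632*p^5 - 1.3888*p^4 - 31.0493*p^3 + 35.3733*p^2 - 10.218*p + 0.8775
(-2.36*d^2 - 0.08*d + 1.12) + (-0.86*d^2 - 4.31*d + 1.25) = -3.22*d^2 - 4.39*d + 2.37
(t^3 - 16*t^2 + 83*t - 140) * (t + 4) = t^4 - 12*t^3 + 19*t^2 + 192*t - 560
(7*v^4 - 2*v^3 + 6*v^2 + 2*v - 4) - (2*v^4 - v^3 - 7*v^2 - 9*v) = 5*v^4 - v^3 + 13*v^2 + 11*v - 4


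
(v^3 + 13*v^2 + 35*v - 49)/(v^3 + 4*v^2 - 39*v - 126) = (v^2 + 6*v - 7)/(v^2 - 3*v - 18)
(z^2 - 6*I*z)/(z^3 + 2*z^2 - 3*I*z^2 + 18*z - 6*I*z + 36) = z/(z^2 + z*(2 + 3*I) + 6*I)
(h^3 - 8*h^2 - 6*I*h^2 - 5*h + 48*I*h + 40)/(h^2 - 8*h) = h - 6*I - 5/h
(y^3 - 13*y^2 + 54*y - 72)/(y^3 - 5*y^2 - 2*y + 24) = (y - 6)/(y + 2)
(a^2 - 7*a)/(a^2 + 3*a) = (a - 7)/(a + 3)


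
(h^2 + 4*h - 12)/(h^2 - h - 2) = (h + 6)/(h + 1)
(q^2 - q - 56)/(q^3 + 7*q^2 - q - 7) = (q - 8)/(q^2 - 1)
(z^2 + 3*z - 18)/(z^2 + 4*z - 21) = (z + 6)/(z + 7)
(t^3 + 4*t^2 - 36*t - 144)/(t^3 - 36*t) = (t + 4)/t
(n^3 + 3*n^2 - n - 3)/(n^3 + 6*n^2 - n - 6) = (n + 3)/(n + 6)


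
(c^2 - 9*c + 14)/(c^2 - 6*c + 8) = (c - 7)/(c - 4)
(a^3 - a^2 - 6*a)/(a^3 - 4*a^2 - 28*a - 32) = a*(a - 3)/(a^2 - 6*a - 16)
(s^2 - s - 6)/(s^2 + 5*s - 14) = (s^2 - s - 6)/(s^2 + 5*s - 14)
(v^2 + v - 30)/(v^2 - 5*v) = (v + 6)/v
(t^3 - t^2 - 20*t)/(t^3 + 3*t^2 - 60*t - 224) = t*(t - 5)/(t^2 - t - 56)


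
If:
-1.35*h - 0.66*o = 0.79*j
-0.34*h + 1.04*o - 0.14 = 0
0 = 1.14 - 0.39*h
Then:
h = 2.92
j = -5.91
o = 1.09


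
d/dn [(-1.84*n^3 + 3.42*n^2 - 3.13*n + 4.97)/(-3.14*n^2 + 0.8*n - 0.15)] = (5.7776*n^4 - 2.944*n^3 - 6.2642*n^2 + 30.1856*n - 3.5065)/(9.8596*n^4 - 5.024*n^3 + 1.582*n^2 - 0.24*n + 0.0225)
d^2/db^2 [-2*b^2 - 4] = -4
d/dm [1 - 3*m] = -3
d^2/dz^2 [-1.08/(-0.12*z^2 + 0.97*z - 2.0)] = (-0.031104*z^2 + 0.251424*z + 1.08*(0.24*z - 0.97)*(0.48*z - 1.94) - 0.5184)/(0.12*z^2 - 0.97*z + 2.0)^3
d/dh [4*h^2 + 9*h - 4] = 8*h + 9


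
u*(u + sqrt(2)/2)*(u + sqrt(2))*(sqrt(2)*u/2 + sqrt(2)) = sqrt(2)*u^4/2 + sqrt(2)*u^3 + 3*u^3/2 + sqrt(2)*u^2/2 + 3*u^2 + sqrt(2)*u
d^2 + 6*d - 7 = (d - 1)*(d + 7)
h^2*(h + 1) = h^3 + h^2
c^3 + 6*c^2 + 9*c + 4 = (c + 1)^2*(c + 4)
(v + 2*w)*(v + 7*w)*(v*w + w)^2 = v^4*w^2 + 9*v^3*w^3 + 2*v^3*w^2 + 14*v^2*w^4 + 18*v^2*w^3 + v^2*w^2 + 28*v*w^4 + 9*v*w^3 + 14*w^4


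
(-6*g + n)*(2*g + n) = -12*g^2 - 4*g*n + n^2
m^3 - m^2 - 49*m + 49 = (m - 7)*(m - 1)*(m + 7)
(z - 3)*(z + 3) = z^2 - 9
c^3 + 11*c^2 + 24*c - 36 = (c - 1)*(c + 6)^2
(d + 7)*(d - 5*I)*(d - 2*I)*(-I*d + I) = -I*d^4 - 7*d^3 - 6*I*d^3 - 42*d^2 + 17*I*d^2 + 49*d + 60*I*d - 70*I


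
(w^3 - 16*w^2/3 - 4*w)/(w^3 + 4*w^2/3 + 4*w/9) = 3*(w - 6)/(3*w + 2)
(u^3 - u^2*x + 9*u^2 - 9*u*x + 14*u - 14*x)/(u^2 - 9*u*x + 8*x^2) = (-u^2 - 9*u - 14)/(-u + 8*x)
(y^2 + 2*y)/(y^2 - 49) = y*(y + 2)/(y^2 - 49)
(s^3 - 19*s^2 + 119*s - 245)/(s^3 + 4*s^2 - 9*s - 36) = (s^3 - 19*s^2 + 119*s - 245)/(s^3 + 4*s^2 - 9*s - 36)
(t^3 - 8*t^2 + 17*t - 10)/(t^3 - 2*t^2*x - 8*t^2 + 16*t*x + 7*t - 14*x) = (-t^2 + 7*t - 10)/(-t^2 + 2*t*x + 7*t - 14*x)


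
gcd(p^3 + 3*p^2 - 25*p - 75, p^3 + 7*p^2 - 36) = p + 3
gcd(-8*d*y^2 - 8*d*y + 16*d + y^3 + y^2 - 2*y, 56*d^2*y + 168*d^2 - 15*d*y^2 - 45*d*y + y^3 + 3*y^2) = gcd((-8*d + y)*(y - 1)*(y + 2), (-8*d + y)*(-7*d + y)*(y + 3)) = -8*d + y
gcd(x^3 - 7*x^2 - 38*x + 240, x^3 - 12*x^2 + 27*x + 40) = x^2 - 13*x + 40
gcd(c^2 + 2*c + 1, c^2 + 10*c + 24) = 1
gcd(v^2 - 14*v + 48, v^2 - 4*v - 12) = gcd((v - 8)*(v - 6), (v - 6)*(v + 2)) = v - 6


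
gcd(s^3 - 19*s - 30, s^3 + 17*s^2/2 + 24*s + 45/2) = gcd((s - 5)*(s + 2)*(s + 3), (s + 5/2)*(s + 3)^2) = s + 3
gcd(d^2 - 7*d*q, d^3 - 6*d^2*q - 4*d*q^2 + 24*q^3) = 1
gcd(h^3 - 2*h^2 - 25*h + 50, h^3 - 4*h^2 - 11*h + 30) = h^2 - 7*h + 10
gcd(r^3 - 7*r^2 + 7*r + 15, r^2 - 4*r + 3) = r - 3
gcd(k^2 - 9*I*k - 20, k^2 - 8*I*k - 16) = k - 4*I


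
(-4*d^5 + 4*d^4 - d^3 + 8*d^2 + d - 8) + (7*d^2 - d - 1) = -4*d^5 + 4*d^4 - d^3 + 15*d^2 - 9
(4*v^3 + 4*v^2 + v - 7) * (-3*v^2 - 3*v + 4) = -12*v^5 - 24*v^4 + v^3 + 34*v^2 + 25*v - 28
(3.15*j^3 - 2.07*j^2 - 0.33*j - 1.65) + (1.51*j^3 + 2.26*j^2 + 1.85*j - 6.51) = 4.66*j^3 + 0.19*j^2 + 1.52*j - 8.16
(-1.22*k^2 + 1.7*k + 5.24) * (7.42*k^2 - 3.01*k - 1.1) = -9.0524*k^4 + 16.2862*k^3 + 35.1058*k^2 - 17.6424*k - 5.764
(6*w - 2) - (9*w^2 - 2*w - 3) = -9*w^2 + 8*w + 1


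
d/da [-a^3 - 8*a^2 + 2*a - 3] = -3*a^2 - 16*a + 2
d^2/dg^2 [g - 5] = 0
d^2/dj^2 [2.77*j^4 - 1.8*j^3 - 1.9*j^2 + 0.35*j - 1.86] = 33.24*j^2 - 10.8*j - 3.8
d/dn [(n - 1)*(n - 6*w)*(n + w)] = 3*n^2 - 10*n*w - 2*n - 6*w^2 + 5*w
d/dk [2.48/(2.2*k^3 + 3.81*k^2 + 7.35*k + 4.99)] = (-16.368*k^2 - 18.8976*k - 18.228)/(2.2*k^3 + 3.81*k^2 + 7.35*k + 4.99)^2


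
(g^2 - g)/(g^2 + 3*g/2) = 2*(g - 1)/(2*g + 3)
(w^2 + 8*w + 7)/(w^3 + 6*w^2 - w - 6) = (w + 7)/(w^2 + 5*w - 6)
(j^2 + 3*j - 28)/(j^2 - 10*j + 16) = (j^2 + 3*j - 28)/(j^2 - 10*j + 16)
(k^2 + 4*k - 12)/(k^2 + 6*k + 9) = (k^2 + 4*k - 12)/(k^2 + 6*k + 9)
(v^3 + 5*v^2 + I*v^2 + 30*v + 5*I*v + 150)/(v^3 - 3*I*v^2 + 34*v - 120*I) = (v + 5)/(v - 4*I)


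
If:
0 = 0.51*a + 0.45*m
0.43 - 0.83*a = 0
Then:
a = 0.52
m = -0.59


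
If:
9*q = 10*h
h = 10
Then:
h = 10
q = 100/9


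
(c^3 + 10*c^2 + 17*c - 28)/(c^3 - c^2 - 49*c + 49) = (c + 4)/(c - 7)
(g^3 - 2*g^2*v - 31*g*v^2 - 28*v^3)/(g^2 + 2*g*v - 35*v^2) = (g^3 - 2*g^2*v - 31*g*v^2 - 28*v^3)/(g^2 + 2*g*v - 35*v^2)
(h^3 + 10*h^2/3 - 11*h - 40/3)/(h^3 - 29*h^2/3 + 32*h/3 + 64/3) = (h + 5)/(h - 8)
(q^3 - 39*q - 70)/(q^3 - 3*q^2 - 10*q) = (q^2 - 2*q - 35)/(q*(q - 5))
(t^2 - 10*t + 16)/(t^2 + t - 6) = (t - 8)/(t + 3)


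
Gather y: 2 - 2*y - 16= -2*y - 14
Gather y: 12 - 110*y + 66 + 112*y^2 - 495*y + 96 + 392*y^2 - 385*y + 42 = 504*y^2 - 990*y + 216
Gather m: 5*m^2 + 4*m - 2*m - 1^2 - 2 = 5*m^2 + 2*m - 3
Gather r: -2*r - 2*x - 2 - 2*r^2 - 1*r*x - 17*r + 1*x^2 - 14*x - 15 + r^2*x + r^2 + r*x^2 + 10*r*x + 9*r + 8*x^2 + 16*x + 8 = r^2*(x - 1) + r*(x^2 + 9*x - 10) + 9*x^2 - 9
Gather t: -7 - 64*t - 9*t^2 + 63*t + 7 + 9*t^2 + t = 0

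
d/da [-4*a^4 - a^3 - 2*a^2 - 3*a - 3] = -16*a^3 - 3*a^2 - 4*a - 3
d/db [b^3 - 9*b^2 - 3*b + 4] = 3*b^2 - 18*b - 3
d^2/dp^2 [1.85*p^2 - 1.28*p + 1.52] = 3.70000000000000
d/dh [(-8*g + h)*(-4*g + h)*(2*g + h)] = 8*g^2 - 20*g*h + 3*h^2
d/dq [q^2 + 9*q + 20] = 2*q + 9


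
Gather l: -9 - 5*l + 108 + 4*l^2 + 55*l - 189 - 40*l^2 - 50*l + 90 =-36*l^2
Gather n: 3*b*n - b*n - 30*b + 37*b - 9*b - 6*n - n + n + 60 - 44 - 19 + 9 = -2*b + n*(2*b - 6) + 6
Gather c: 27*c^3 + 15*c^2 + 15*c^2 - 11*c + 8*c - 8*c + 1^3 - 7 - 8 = 27*c^3 + 30*c^2 - 11*c - 14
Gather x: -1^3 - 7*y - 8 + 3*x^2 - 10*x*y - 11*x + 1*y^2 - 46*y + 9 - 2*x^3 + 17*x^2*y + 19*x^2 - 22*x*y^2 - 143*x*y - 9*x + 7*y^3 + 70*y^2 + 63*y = -2*x^3 + x^2*(17*y + 22) + x*(-22*y^2 - 153*y - 20) + 7*y^3 + 71*y^2 + 10*y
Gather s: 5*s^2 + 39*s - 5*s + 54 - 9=5*s^2 + 34*s + 45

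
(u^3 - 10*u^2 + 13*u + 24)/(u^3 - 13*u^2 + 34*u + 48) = (u - 3)/(u - 6)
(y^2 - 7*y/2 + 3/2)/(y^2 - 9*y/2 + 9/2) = (2*y - 1)/(2*y - 3)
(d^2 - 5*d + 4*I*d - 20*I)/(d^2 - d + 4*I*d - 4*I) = (d - 5)/(d - 1)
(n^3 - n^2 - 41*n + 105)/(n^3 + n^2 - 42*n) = (n^2 - 8*n + 15)/(n*(n - 6))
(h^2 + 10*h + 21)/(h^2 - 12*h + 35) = (h^2 + 10*h + 21)/(h^2 - 12*h + 35)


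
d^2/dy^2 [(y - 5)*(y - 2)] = 2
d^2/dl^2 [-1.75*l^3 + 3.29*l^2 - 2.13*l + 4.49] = 6.58 - 10.5*l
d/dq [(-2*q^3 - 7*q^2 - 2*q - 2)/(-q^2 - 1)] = 2*(q^4 + 2*q^2 + 5*q + 1)/(q^4 + 2*q^2 + 1)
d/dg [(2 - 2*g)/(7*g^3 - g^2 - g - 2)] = 2*(-7*g^3 + g^2 + g - (g - 1)*(-21*g^2 + 2*g + 1) + 2)/(-7*g^3 + g^2 + g + 2)^2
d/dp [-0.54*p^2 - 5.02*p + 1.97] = -1.08*p - 5.02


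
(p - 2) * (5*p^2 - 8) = 5*p^3 - 10*p^2 - 8*p + 16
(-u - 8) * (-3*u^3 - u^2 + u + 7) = 3*u^4 + 25*u^3 + 7*u^2 - 15*u - 56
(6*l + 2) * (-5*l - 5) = -30*l^2 - 40*l - 10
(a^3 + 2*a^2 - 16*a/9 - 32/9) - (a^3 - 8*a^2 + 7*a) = 10*a^2 - 79*a/9 - 32/9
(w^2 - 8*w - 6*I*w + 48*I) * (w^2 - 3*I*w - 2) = w^4 - 8*w^3 - 9*I*w^3 - 20*w^2 + 72*I*w^2 + 160*w + 12*I*w - 96*I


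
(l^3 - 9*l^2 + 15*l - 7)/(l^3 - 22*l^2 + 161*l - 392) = (l^2 - 2*l + 1)/(l^2 - 15*l + 56)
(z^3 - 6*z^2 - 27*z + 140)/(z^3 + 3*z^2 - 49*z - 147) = (z^2 + z - 20)/(z^2 + 10*z + 21)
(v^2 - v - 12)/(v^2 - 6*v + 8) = (v + 3)/(v - 2)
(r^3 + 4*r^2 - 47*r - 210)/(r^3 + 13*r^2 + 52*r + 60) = (r - 7)/(r + 2)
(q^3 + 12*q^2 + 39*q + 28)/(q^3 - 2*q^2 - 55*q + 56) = (q^2 + 5*q + 4)/(q^2 - 9*q + 8)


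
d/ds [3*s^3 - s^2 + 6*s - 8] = 9*s^2 - 2*s + 6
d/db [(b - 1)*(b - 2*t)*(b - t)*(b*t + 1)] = t*(b - 1)*(b - 2*t)*(b - t) + (b - 1)*(b - 2*t)*(b*t + 1) + (b - 1)*(b - t)*(b*t + 1) + (b - 2*t)*(b - t)*(b*t + 1)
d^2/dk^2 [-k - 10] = 0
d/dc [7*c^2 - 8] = 14*c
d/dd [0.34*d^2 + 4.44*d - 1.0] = 0.68*d + 4.44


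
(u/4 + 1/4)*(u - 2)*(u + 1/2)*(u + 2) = u^4/4 + 3*u^3/8 - 7*u^2/8 - 3*u/2 - 1/2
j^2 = j^2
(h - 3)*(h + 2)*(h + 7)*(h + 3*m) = h^4 + 3*h^3*m + 6*h^3 + 18*h^2*m - 13*h^2 - 39*h*m - 42*h - 126*m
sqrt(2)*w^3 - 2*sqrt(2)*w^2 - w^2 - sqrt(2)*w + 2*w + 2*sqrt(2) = (w - 2)*(w - sqrt(2))*(sqrt(2)*w + 1)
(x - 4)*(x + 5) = x^2 + x - 20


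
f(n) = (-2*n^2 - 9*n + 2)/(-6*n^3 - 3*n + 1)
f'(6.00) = -0.02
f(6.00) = 0.09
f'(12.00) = 0.00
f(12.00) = 0.04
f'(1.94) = -0.34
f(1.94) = 0.47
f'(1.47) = -0.63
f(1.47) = 0.69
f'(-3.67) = 0.04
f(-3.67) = 0.03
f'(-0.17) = -0.25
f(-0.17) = 2.26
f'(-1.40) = 0.71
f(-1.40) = 0.49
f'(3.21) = -0.10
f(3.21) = 0.23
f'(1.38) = -0.72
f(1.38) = 0.75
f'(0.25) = -127.36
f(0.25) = -2.40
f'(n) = (-4*n - 9)/(-6*n^3 - 3*n + 1) + (18*n^2 + 3)*(-2*n^2 - 9*n + 2)/(-6*n^3 - 3*n + 1)^2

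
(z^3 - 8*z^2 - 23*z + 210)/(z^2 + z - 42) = (z^2 - 2*z - 35)/(z + 7)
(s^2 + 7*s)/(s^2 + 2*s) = (s + 7)/(s + 2)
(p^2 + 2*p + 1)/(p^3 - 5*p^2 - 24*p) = (p^2 + 2*p + 1)/(p*(p^2 - 5*p - 24))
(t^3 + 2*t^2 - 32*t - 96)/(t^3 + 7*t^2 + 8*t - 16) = (t - 6)/(t - 1)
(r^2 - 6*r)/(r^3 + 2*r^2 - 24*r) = (r - 6)/(r^2 + 2*r - 24)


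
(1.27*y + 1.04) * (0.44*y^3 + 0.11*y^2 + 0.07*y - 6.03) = 0.5588*y^4 + 0.5973*y^3 + 0.2033*y^2 - 7.5853*y - 6.2712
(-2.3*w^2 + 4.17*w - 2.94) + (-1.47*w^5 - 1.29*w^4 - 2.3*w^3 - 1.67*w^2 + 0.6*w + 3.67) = -1.47*w^5 - 1.29*w^4 - 2.3*w^3 - 3.97*w^2 + 4.77*w + 0.73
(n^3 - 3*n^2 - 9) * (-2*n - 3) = -2*n^4 + 3*n^3 + 9*n^2 + 18*n + 27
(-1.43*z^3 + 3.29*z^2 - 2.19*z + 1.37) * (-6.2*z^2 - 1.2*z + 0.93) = 8.866*z^5 - 18.682*z^4 + 8.3001*z^3 - 2.8063*z^2 - 3.6807*z + 1.2741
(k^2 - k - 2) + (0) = k^2 - k - 2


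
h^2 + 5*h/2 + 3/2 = (h + 1)*(h + 3/2)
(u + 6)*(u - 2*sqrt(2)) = u^2 - 2*sqrt(2)*u + 6*u - 12*sqrt(2)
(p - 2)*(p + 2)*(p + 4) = p^3 + 4*p^2 - 4*p - 16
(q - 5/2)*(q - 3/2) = q^2 - 4*q + 15/4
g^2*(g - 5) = g^3 - 5*g^2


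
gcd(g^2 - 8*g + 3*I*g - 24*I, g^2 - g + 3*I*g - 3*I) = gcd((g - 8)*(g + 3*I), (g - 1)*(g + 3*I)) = g + 3*I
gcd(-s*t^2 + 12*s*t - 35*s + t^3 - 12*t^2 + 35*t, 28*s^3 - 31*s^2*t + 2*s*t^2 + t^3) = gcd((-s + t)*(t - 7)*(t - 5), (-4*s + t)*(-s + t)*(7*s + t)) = s - t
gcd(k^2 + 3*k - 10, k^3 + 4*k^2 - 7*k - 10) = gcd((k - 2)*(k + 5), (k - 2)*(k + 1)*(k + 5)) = k^2 + 3*k - 10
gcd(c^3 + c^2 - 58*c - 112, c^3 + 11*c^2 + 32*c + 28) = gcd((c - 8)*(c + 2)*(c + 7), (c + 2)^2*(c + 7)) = c^2 + 9*c + 14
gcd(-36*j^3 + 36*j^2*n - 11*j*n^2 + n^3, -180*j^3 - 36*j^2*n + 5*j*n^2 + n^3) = 6*j - n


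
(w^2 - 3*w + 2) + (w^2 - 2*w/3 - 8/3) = 2*w^2 - 11*w/3 - 2/3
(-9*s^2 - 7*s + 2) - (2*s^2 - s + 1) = -11*s^2 - 6*s + 1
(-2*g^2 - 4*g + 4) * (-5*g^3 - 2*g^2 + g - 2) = 10*g^5 + 24*g^4 - 14*g^3 - 8*g^2 + 12*g - 8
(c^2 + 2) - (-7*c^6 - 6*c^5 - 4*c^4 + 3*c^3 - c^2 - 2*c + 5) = 7*c^6 + 6*c^5 + 4*c^4 - 3*c^3 + 2*c^2 + 2*c - 3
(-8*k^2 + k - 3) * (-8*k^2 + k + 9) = 64*k^4 - 16*k^3 - 47*k^2 + 6*k - 27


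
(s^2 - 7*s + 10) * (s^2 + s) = s^4 - 6*s^3 + 3*s^2 + 10*s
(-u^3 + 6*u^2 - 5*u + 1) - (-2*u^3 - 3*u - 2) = u^3 + 6*u^2 - 2*u + 3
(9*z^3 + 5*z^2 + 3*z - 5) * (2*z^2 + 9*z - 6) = 18*z^5 + 91*z^4 - 3*z^3 - 13*z^2 - 63*z + 30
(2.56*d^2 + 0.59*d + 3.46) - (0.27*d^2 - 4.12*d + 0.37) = 2.29*d^2 + 4.71*d + 3.09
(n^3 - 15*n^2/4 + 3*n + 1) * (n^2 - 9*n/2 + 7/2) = n^5 - 33*n^4/4 + 187*n^3/8 - 205*n^2/8 + 6*n + 7/2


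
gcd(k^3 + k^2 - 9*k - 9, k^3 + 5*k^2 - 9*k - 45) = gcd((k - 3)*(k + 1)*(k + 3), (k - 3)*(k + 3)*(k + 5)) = k^2 - 9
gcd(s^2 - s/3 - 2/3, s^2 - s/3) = 1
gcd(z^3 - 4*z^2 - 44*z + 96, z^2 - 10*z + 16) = z^2 - 10*z + 16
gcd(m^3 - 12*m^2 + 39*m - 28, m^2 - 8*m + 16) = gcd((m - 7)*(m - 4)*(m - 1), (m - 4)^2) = m - 4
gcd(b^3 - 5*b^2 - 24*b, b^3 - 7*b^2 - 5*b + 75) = b + 3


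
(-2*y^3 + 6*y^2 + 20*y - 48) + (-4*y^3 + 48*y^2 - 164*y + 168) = -6*y^3 + 54*y^2 - 144*y + 120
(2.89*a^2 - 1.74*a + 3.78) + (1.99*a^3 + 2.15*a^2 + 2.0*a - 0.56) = 1.99*a^3 + 5.04*a^2 + 0.26*a + 3.22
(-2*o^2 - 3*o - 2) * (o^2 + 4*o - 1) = -2*o^4 - 11*o^3 - 12*o^2 - 5*o + 2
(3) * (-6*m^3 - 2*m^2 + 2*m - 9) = -18*m^3 - 6*m^2 + 6*m - 27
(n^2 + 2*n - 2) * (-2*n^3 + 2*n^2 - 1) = -2*n^5 - 2*n^4 + 8*n^3 - 5*n^2 - 2*n + 2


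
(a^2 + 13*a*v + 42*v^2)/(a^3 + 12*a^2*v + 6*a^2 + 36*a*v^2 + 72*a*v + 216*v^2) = (a + 7*v)/(a^2 + 6*a*v + 6*a + 36*v)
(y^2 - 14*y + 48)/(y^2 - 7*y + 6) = (y - 8)/(y - 1)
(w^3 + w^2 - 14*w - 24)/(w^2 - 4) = (w^2 - w - 12)/(w - 2)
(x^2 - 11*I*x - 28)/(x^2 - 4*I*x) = (x - 7*I)/x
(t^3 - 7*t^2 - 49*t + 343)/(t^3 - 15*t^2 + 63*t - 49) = (t + 7)/(t - 1)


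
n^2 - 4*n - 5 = (n - 5)*(n + 1)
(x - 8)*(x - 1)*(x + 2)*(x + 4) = x^4 - 3*x^3 - 38*x^2 - 24*x + 64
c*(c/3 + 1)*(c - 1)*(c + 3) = c^4/3 + 5*c^3/3 + c^2 - 3*c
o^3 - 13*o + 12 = (o - 3)*(o - 1)*(o + 4)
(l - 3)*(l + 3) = l^2 - 9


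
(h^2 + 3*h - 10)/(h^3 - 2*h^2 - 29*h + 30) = (h - 2)/(h^2 - 7*h + 6)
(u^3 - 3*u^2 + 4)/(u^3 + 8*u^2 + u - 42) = (u^2 - u - 2)/(u^2 + 10*u + 21)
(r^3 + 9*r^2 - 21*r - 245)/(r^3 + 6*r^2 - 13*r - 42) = (r^2 + 2*r - 35)/(r^2 - r - 6)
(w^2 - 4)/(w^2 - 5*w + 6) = (w + 2)/(w - 3)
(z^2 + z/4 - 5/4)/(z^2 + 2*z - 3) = (z + 5/4)/(z + 3)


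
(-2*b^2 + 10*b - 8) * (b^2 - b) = -2*b^4 + 12*b^3 - 18*b^2 + 8*b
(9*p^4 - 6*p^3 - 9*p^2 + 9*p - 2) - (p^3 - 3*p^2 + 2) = 9*p^4 - 7*p^3 - 6*p^2 + 9*p - 4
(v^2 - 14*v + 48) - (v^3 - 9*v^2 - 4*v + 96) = -v^3 + 10*v^2 - 10*v - 48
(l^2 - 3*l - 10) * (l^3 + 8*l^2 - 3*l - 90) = l^5 + 5*l^4 - 37*l^3 - 161*l^2 + 300*l + 900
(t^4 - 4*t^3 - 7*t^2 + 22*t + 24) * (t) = t^5 - 4*t^4 - 7*t^3 + 22*t^2 + 24*t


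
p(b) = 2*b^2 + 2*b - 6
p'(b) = 4*b + 2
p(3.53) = 25.98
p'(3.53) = 16.12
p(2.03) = 6.30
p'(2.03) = 10.12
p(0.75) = -3.38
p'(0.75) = 5.00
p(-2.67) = 2.92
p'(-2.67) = -8.68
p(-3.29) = 9.07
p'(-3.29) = -11.16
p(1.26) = -0.30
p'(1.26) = 7.04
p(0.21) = -5.49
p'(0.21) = 2.84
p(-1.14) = -5.68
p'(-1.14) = -2.56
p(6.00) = 78.00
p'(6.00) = 26.00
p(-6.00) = 54.00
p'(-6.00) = -22.00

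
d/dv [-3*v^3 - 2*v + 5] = -9*v^2 - 2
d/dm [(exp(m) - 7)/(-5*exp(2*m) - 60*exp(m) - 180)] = (exp(m) - 20)*exp(m)/(5*(exp(3*m) + 18*exp(2*m) + 108*exp(m) + 216))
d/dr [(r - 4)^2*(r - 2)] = (r - 4)*(3*r - 8)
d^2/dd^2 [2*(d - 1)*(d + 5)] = 4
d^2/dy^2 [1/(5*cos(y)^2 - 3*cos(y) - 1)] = (100*sin(y)^4 - 79*sin(y)^2 + 213*cos(y)/4 - 45*cos(3*y)/4 - 49)/(5*sin(y)^2 + 3*cos(y) - 4)^3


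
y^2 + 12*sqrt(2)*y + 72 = (y + 6*sqrt(2))^2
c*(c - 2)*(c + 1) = c^3 - c^2 - 2*c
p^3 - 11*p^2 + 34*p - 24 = (p - 6)*(p - 4)*(p - 1)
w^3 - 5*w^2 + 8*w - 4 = (w - 2)^2*(w - 1)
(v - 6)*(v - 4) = v^2 - 10*v + 24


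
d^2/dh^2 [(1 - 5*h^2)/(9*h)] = 2/(9*h^3)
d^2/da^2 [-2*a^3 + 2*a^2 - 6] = 4 - 12*a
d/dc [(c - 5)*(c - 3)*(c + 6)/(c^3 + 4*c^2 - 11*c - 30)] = 2*(3*c^2 + 40*c + 110)/(c^4 + 14*c^3 + 69*c^2 + 140*c + 100)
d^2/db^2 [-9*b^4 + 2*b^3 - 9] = 12*b*(1 - 9*b)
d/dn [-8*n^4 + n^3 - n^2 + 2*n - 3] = -32*n^3 + 3*n^2 - 2*n + 2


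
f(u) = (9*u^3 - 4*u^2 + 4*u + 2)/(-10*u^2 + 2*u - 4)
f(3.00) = -2.51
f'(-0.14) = -1.58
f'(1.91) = -0.82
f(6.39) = -5.54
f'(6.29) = -0.90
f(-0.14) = -0.30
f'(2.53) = -0.87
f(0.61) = -0.77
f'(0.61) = -0.20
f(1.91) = -1.58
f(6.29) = -5.45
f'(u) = (20*u - 2)*(9*u^3 - 4*u^2 + 4*u + 2)/(-10*u^2 + 2*u - 4)^2 + (27*u^2 - 8*u + 4)/(-10*u^2 + 2*u - 4) = (-45*u^4 + 18*u^3 - 38*u^2 + 36*u - 10)/(2*(25*u^4 - 10*u^3 + 21*u^2 - 4*u + 4))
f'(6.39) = -0.90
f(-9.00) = 8.32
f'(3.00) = -0.88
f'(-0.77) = -1.28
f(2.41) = -2.00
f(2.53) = -2.10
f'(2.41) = -0.86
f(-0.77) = 0.66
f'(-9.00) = -0.90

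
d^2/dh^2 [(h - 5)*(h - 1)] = 2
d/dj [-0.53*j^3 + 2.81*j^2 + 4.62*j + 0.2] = -1.59*j^2 + 5.62*j + 4.62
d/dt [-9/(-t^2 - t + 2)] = 9*(-2*t - 1)/(t^2 + t - 2)^2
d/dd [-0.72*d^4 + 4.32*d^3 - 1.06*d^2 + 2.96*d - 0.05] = -2.88*d^3 + 12.96*d^2 - 2.12*d + 2.96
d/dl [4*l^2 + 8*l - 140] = 8*l + 8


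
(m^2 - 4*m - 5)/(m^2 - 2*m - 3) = (m - 5)/(m - 3)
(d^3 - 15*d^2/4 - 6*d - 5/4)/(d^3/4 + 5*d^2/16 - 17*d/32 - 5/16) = 8*(4*d^3 - 15*d^2 - 24*d - 5)/(8*d^3 + 10*d^2 - 17*d - 10)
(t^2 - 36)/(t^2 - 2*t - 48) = (t - 6)/(t - 8)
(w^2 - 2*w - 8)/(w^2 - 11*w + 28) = (w + 2)/(w - 7)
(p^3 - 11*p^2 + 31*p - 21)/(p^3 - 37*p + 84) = (p^2 - 8*p + 7)/(p^2 + 3*p - 28)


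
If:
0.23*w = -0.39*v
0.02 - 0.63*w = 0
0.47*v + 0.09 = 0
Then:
No Solution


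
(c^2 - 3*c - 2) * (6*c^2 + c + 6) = 6*c^4 - 17*c^3 - 9*c^2 - 20*c - 12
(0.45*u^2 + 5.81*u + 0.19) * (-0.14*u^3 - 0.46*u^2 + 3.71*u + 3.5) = -0.063*u^5 - 1.0204*u^4 - 1.0297*u^3 + 23.0427*u^2 + 21.0399*u + 0.665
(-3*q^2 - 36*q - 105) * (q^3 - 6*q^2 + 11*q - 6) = -3*q^5 - 18*q^4 + 78*q^3 + 252*q^2 - 939*q + 630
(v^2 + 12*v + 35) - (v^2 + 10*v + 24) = 2*v + 11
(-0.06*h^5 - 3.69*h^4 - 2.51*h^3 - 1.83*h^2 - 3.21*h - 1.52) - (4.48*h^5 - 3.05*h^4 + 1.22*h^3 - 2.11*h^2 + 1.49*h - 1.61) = -4.54*h^5 - 0.64*h^4 - 3.73*h^3 + 0.28*h^2 - 4.7*h + 0.0900000000000001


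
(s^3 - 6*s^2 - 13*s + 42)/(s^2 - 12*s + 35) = (s^2 + s - 6)/(s - 5)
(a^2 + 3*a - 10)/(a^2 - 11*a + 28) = (a^2 + 3*a - 10)/(a^2 - 11*a + 28)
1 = 1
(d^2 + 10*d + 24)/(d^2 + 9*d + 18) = (d + 4)/(d + 3)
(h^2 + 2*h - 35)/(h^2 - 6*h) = (h^2 + 2*h - 35)/(h*(h - 6))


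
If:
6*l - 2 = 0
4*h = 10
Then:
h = 5/2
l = 1/3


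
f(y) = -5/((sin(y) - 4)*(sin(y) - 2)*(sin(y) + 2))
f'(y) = 5*cos(y)/((sin(y) - 4)*(sin(y) - 2)*(sin(y) + 2)^2) + 5*cos(y)/((sin(y) - 4)*(sin(y) - 2)^2*(sin(y) + 2)) + 5*cos(y)/((sin(y) - 4)^2*(sin(y) - 2)*(sin(y) + 2)) = 5*(3*sin(y)^2 - 8*sin(y) - 4)*cos(y)/((sin(y) - 4)^2*(sin(y) - 2)^2*(sin(y) + 2)^2)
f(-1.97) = -0.32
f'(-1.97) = -0.05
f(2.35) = -0.44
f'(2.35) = 0.22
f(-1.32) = -0.33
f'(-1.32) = 0.04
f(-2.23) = -0.31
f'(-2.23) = -0.05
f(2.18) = -0.47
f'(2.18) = 0.22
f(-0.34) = -0.30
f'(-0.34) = -0.02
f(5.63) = -0.30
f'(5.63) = 0.03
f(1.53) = -0.56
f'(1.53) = -0.02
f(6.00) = -0.30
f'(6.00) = -0.03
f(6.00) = -0.30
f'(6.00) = -0.03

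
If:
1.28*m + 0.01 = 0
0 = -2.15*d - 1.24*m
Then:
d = 0.00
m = -0.01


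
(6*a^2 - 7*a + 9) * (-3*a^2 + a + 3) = -18*a^4 + 27*a^3 - 16*a^2 - 12*a + 27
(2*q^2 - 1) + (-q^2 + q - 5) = q^2 + q - 6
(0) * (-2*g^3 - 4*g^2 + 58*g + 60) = 0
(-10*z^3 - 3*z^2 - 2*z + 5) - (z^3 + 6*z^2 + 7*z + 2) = -11*z^3 - 9*z^2 - 9*z + 3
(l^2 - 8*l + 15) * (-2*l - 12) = -2*l^3 + 4*l^2 + 66*l - 180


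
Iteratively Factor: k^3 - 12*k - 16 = (k + 2)*(k^2 - 2*k - 8) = (k + 2)^2*(k - 4)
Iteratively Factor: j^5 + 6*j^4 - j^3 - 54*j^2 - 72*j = (j - 3)*(j^4 + 9*j^3 + 26*j^2 + 24*j) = (j - 3)*(j + 4)*(j^3 + 5*j^2 + 6*j) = j*(j - 3)*(j + 4)*(j^2 + 5*j + 6) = j*(j - 3)*(j + 3)*(j + 4)*(j + 2)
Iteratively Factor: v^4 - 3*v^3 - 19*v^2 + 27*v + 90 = (v - 5)*(v^3 + 2*v^2 - 9*v - 18) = (v - 5)*(v + 2)*(v^2 - 9) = (v - 5)*(v - 3)*(v + 2)*(v + 3)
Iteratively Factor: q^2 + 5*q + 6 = (q + 3)*(q + 2)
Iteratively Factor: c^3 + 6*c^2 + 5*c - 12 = (c - 1)*(c^2 + 7*c + 12) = (c - 1)*(c + 3)*(c + 4)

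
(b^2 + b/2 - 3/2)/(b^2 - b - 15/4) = 2*(b - 1)/(2*b - 5)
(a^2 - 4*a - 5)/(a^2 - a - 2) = (a - 5)/(a - 2)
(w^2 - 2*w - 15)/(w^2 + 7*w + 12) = (w - 5)/(w + 4)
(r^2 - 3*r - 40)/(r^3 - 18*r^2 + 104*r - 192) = (r + 5)/(r^2 - 10*r + 24)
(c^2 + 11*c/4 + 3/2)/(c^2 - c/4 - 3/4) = (c + 2)/(c - 1)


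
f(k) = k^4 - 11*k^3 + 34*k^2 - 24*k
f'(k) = 4*k^3 - 33*k^2 + 68*k - 24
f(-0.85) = 52.24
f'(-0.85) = -108.10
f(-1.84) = 239.26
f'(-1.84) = -285.76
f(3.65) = 7.96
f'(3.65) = -20.93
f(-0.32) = 11.53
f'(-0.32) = -49.27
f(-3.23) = 911.76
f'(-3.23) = -722.72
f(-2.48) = 474.24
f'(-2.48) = -456.62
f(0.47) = -4.86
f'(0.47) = 1.09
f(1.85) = 14.03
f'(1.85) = 14.18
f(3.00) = 18.00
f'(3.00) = -9.00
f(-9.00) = 17550.00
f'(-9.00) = -6225.00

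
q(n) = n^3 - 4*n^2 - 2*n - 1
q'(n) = 3*n^2 - 8*n - 2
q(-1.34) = -7.91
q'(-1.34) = 14.11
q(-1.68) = -13.67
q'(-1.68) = 19.91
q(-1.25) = -6.70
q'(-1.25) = 12.69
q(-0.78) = -2.35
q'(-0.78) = 6.07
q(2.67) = -15.82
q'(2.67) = -1.97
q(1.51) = -9.70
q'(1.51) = -7.24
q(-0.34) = -0.82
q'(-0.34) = 1.07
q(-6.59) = -447.72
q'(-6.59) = 181.00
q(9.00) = 386.00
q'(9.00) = 169.00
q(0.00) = -1.00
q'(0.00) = -2.00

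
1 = 1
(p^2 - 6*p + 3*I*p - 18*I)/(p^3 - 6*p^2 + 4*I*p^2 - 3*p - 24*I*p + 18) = 1/(p + I)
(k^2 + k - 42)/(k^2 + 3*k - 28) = (k - 6)/(k - 4)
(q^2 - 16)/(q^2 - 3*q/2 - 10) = 2*(q + 4)/(2*q + 5)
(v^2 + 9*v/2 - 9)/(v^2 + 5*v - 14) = (v^2 + 9*v/2 - 9)/(v^2 + 5*v - 14)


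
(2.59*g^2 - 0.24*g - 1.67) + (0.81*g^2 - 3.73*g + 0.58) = 3.4*g^2 - 3.97*g - 1.09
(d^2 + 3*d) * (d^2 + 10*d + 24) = d^4 + 13*d^3 + 54*d^2 + 72*d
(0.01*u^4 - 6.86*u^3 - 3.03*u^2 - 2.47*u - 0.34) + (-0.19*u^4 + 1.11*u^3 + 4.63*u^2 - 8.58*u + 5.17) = -0.18*u^4 - 5.75*u^3 + 1.6*u^2 - 11.05*u + 4.83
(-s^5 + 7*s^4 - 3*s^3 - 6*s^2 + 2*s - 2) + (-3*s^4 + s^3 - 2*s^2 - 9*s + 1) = -s^5 + 4*s^4 - 2*s^3 - 8*s^2 - 7*s - 1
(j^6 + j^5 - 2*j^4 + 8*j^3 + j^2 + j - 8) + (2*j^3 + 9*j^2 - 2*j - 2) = j^6 + j^5 - 2*j^4 + 10*j^3 + 10*j^2 - j - 10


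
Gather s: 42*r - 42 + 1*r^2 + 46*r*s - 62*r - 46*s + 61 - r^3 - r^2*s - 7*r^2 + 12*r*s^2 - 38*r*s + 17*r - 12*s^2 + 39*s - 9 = -r^3 - 6*r^2 - 3*r + s^2*(12*r - 12) + s*(-r^2 + 8*r - 7) + 10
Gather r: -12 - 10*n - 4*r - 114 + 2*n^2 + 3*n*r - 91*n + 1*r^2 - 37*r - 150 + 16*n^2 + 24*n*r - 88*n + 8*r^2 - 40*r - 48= 18*n^2 - 189*n + 9*r^2 + r*(27*n - 81) - 324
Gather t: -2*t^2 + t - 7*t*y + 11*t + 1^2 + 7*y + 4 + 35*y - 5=-2*t^2 + t*(12 - 7*y) + 42*y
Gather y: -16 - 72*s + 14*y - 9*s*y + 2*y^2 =-72*s + 2*y^2 + y*(14 - 9*s) - 16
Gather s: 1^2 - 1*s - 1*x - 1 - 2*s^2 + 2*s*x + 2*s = -2*s^2 + s*(2*x + 1) - x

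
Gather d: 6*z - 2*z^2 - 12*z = -2*z^2 - 6*z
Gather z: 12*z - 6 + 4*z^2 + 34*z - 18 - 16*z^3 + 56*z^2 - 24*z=-16*z^3 + 60*z^2 + 22*z - 24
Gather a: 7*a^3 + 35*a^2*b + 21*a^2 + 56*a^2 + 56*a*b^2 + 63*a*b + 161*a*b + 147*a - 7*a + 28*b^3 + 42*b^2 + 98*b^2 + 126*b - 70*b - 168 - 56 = 7*a^3 + a^2*(35*b + 77) + a*(56*b^2 + 224*b + 140) + 28*b^3 + 140*b^2 + 56*b - 224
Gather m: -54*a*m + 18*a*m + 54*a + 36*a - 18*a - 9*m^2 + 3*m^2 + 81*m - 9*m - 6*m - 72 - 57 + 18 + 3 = 72*a - 6*m^2 + m*(66 - 36*a) - 108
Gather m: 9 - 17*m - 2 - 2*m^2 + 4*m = -2*m^2 - 13*m + 7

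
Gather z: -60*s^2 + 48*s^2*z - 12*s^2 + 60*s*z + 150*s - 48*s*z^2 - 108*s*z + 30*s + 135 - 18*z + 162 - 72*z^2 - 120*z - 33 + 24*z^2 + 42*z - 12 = -72*s^2 + 180*s + z^2*(-48*s - 48) + z*(48*s^2 - 48*s - 96) + 252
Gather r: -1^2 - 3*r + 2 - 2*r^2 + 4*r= -2*r^2 + r + 1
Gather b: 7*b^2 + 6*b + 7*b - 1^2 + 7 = 7*b^2 + 13*b + 6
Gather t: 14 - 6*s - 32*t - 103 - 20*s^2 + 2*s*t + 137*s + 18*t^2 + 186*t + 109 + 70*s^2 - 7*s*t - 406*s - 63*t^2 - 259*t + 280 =50*s^2 - 275*s - 45*t^2 + t*(-5*s - 105) + 300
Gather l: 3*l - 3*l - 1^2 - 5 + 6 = 0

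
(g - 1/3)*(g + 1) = g^2 + 2*g/3 - 1/3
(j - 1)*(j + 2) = j^2 + j - 2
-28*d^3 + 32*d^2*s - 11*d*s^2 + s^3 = (-7*d + s)*(-2*d + s)^2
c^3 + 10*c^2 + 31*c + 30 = (c + 2)*(c + 3)*(c + 5)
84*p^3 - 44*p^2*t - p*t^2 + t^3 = (-6*p + t)*(-2*p + t)*(7*p + t)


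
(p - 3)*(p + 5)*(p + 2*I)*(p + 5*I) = p^4 + 2*p^3 + 7*I*p^3 - 25*p^2 + 14*I*p^2 - 20*p - 105*I*p + 150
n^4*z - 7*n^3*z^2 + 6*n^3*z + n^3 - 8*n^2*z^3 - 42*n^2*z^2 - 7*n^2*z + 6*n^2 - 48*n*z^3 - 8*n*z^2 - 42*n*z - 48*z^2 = (n + 6)*(n - 8*z)*(n + z)*(n*z + 1)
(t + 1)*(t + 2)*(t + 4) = t^3 + 7*t^2 + 14*t + 8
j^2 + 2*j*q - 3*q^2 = (j - q)*(j + 3*q)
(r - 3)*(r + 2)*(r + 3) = r^3 + 2*r^2 - 9*r - 18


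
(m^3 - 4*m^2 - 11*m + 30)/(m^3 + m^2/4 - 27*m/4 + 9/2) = 4*(m - 5)/(4*m - 3)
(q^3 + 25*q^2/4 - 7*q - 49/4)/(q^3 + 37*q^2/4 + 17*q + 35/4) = (4*q - 7)/(4*q + 5)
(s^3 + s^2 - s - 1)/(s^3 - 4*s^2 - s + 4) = (s + 1)/(s - 4)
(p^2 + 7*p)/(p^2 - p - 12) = p*(p + 7)/(p^2 - p - 12)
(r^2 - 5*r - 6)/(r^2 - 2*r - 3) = (r - 6)/(r - 3)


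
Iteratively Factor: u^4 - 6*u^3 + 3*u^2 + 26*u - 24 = (u - 3)*(u^3 - 3*u^2 - 6*u + 8) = (u - 3)*(u - 1)*(u^2 - 2*u - 8) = (u - 3)*(u - 1)*(u + 2)*(u - 4)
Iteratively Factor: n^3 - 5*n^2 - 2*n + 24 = (n - 3)*(n^2 - 2*n - 8) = (n - 4)*(n - 3)*(n + 2)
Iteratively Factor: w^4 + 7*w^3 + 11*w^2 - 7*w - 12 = (w + 1)*(w^3 + 6*w^2 + 5*w - 12) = (w + 1)*(w + 3)*(w^2 + 3*w - 4) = (w - 1)*(w + 1)*(w + 3)*(w + 4)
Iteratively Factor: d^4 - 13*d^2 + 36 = (d + 3)*(d^3 - 3*d^2 - 4*d + 12) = (d + 2)*(d + 3)*(d^2 - 5*d + 6) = (d - 2)*(d + 2)*(d + 3)*(d - 3)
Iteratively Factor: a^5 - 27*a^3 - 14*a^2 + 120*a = (a - 2)*(a^4 + 2*a^3 - 23*a^2 - 60*a) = (a - 5)*(a - 2)*(a^3 + 7*a^2 + 12*a) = a*(a - 5)*(a - 2)*(a^2 + 7*a + 12) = a*(a - 5)*(a - 2)*(a + 3)*(a + 4)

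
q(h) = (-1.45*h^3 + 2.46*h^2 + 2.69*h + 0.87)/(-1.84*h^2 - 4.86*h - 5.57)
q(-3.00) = -7.16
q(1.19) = -0.37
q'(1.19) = 0.07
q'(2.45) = 0.41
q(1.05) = -0.37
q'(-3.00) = 0.92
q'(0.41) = -0.27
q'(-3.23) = 0.76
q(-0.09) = -0.13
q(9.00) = 4.20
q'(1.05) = 0.01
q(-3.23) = -7.36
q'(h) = (3.68*h + 4.86)*(-1.45*h^3 + 2.46*h^2 + 2.69*h + 0.87)/(-1.84*h^2 - 4.86*h - 5.57)^2 + (-4.35*h^2 + 4.92*h + 2.69)/(-1.84*h^2 - 4.86*h - 5.57)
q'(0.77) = -0.11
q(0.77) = -0.36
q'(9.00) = 0.74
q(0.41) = -0.29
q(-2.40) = -6.36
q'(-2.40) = 1.98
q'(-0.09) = -0.32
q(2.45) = -0.03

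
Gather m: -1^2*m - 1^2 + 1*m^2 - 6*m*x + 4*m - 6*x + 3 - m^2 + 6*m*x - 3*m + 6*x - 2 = 0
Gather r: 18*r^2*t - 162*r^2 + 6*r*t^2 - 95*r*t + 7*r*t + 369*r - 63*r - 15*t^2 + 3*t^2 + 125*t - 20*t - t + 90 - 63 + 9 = r^2*(18*t - 162) + r*(6*t^2 - 88*t + 306) - 12*t^2 + 104*t + 36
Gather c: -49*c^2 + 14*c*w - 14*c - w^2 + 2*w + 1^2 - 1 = -49*c^2 + c*(14*w - 14) - w^2 + 2*w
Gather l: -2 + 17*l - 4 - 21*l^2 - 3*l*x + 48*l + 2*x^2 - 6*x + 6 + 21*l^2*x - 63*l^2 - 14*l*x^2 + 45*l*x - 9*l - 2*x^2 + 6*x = l^2*(21*x - 84) + l*(-14*x^2 + 42*x + 56)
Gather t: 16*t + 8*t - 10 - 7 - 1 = 24*t - 18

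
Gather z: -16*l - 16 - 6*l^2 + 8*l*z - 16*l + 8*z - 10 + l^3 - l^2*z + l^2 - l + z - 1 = l^3 - 5*l^2 - 33*l + z*(-l^2 + 8*l + 9) - 27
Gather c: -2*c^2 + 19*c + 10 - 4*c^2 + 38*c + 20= -6*c^2 + 57*c + 30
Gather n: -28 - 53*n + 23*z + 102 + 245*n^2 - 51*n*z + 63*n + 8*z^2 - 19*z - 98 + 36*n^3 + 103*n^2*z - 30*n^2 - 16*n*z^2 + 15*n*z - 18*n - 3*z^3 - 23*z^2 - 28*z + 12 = 36*n^3 + n^2*(103*z + 215) + n*(-16*z^2 - 36*z - 8) - 3*z^3 - 15*z^2 - 24*z - 12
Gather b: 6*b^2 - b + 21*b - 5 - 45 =6*b^2 + 20*b - 50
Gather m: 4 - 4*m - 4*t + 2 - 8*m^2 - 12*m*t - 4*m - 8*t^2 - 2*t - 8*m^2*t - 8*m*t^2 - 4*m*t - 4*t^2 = m^2*(-8*t - 8) + m*(-8*t^2 - 16*t - 8) - 12*t^2 - 6*t + 6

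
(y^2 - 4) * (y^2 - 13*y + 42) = y^4 - 13*y^3 + 38*y^2 + 52*y - 168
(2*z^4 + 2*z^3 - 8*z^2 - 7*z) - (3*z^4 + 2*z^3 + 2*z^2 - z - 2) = -z^4 - 10*z^2 - 6*z + 2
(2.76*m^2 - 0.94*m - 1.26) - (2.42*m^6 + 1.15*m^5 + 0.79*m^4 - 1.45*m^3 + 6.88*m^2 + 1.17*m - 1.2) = -2.42*m^6 - 1.15*m^5 - 0.79*m^4 + 1.45*m^3 - 4.12*m^2 - 2.11*m - 0.0600000000000001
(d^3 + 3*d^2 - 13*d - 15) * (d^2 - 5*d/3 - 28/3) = d^5 + 4*d^4/3 - 82*d^3/3 - 64*d^2/3 + 439*d/3 + 140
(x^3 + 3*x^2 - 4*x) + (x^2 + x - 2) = x^3 + 4*x^2 - 3*x - 2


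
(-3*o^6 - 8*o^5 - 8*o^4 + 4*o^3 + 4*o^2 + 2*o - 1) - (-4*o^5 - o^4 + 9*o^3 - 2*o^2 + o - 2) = -3*o^6 - 4*o^5 - 7*o^4 - 5*o^3 + 6*o^2 + o + 1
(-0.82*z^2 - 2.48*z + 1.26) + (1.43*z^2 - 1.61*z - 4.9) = 0.61*z^2 - 4.09*z - 3.64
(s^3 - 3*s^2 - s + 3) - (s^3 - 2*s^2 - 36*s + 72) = -s^2 + 35*s - 69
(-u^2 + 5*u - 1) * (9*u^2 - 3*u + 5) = -9*u^4 + 48*u^3 - 29*u^2 + 28*u - 5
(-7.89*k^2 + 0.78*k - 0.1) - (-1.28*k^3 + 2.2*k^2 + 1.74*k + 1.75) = 1.28*k^3 - 10.09*k^2 - 0.96*k - 1.85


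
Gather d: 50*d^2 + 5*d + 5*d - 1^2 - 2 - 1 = 50*d^2 + 10*d - 4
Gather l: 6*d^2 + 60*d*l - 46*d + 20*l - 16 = 6*d^2 - 46*d + l*(60*d + 20) - 16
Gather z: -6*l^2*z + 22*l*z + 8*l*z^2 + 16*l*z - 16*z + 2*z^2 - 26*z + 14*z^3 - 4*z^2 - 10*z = 14*z^3 + z^2*(8*l - 2) + z*(-6*l^2 + 38*l - 52)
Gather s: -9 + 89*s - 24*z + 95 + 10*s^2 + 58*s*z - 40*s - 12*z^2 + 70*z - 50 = 10*s^2 + s*(58*z + 49) - 12*z^2 + 46*z + 36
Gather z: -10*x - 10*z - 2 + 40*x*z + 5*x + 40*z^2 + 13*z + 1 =-5*x + 40*z^2 + z*(40*x + 3) - 1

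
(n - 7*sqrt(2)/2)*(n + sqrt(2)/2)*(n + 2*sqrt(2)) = n^3 - sqrt(2)*n^2 - 31*n/2 - 7*sqrt(2)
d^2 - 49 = (d - 7)*(d + 7)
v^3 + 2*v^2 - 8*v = v*(v - 2)*(v + 4)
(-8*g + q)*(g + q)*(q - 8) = -8*g^2*q + 64*g^2 - 7*g*q^2 + 56*g*q + q^3 - 8*q^2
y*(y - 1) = y^2 - y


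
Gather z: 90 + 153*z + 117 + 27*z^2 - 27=27*z^2 + 153*z + 180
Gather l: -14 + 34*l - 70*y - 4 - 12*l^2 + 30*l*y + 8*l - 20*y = -12*l^2 + l*(30*y + 42) - 90*y - 18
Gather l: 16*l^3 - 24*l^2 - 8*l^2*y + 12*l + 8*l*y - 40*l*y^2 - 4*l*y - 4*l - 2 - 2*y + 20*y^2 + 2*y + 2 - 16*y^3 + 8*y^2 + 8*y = 16*l^3 + l^2*(-8*y - 24) + l*(-40*y^2 + 4*y + 8) - 16*y^3 + 28*y^2 + 8*y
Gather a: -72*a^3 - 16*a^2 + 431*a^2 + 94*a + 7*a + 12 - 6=-72*a^3 + 415*a^2 + 101*a + 6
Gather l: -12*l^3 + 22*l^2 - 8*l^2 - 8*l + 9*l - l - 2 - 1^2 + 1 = -12*l^3 + 14*l^2 - 2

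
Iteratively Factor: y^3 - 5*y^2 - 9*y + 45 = (y - 3)*(y^2 - 2*y - 15) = (y - 5)*(y - 3)*(y + 3)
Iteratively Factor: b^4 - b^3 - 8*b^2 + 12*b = (b - 2)*(b^3 + b^2 - 6*b) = (b - 2)^2*(b^2 + 3*b) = b*(b - 2)^2*(b + 3)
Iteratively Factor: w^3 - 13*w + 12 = (w + 4)*(w^2 - 4*w + 3) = (w - 1)*(w + 4)*(w - 3)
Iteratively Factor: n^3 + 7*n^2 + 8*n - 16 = (n + 4)*(n^2 + 3*n - 4) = (n + 4)^2*(n - 1)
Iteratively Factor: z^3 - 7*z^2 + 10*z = (z - 2)*(z^2 - 5*z) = z*(z - 2)*(z - 5)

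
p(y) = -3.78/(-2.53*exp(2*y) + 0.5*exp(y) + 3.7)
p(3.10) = 0.00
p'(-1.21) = -0.09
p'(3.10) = -0.01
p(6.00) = 0.00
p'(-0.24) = -1.62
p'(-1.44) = -0.05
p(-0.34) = -1.36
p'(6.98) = -0.00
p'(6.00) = 0.00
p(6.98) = 0.00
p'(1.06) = -0.61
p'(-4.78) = 0.00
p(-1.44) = -1.03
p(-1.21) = -1.04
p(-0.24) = -1.50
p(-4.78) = -1.02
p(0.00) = -2.26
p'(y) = -3.78*(5.06*exp(2*y) - 0.5*exp(y))/(-2.53*exp(2*y) + 0.5*exp(y) + 3.7)^2 = (1.89 - 19.1268*exp(y))*exp(y)/(-2.53*exp(2*y) + 0.5*exp(y) + 3.7)^2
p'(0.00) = -6.18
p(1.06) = 0.24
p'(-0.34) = -1.08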